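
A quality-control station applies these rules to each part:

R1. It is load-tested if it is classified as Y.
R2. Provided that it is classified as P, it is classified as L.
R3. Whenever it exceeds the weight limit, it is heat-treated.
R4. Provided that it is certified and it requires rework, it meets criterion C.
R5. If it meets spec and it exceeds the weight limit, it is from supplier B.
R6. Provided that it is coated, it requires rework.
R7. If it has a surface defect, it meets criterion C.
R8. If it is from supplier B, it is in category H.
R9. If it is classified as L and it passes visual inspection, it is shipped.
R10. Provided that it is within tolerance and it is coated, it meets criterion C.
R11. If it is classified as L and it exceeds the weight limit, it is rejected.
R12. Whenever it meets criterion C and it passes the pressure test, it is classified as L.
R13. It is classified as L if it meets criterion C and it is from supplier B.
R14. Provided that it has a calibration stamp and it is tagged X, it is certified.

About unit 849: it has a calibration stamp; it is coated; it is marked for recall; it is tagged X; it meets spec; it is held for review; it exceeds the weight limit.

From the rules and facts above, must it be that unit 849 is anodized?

Forward chaining from the given facts derives: is heat-treated, is from supplier B, requires rework, is in category H, is certified, meets criterion C, is classified as L, is rejected.
No rule has "it is anodized" as its conclusion, and it is not among the given facts.

No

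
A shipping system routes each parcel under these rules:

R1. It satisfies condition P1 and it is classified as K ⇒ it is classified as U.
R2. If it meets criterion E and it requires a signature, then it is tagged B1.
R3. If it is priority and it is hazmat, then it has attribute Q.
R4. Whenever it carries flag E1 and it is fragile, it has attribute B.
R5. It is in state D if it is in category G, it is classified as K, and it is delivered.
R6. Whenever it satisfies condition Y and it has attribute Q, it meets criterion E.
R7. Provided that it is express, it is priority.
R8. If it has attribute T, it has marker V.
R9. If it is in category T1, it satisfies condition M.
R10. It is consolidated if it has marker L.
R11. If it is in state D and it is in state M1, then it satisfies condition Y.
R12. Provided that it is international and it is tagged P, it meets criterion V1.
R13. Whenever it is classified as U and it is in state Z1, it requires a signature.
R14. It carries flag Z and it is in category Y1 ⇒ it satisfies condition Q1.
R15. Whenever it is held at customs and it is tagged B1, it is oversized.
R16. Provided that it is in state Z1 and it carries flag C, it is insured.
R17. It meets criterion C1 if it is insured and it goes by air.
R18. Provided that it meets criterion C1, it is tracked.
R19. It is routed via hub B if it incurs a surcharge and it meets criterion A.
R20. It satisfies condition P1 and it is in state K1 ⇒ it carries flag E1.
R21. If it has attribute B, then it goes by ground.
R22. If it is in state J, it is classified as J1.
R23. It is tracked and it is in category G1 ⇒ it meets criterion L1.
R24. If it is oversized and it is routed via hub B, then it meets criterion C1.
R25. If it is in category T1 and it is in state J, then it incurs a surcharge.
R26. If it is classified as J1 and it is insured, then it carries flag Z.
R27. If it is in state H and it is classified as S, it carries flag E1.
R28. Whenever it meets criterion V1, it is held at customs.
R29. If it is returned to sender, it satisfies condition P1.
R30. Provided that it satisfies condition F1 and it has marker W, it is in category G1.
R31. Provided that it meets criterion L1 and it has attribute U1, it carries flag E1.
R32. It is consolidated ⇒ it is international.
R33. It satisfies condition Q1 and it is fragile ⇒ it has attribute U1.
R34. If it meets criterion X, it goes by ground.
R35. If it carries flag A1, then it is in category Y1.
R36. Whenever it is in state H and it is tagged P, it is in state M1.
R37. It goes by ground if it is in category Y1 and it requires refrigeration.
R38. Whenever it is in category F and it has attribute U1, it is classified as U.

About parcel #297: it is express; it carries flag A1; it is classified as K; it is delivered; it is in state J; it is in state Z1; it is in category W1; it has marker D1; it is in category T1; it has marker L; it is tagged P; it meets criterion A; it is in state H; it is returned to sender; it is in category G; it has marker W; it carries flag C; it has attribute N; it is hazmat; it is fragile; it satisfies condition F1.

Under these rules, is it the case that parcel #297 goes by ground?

By R5 (it is in category G, it is classified as K, it is delivered): it is in state D.
By R7 (it is express): it is priority.
By R10 (it has marker L): it is consolidated.
By R16 (it is in state Z1, it carries flag C): it is insured.
By R22 (it is in state J): it is classified as J1.
By R25 (it is in category T1, it is in state J): it incurs a surcharge.
By R26 (it is classified as J1, it is insured): it carries flag Z.
By R29 (it is returned to sender): it satisfies condition P1.
By R30 (it satisfies condition F1, it has marker W): it is in category G1.
By R32 (it is consolidated): it is international.
By R35 (it carries flag A1): it is in category Y1.
By R36 (it is in state H, it is tagged P): it is in state M1.
By R1 (it satisfies condition P1, it is classified as K): it is classified as U.
By R3 (it is priority, it is hazmat): it has attribute Q.
By R11 (it is in state D, it is in state M1): it satisfies condition Y.
By R12 (it is international, it is tagged P): it meets criterion V1.
By R13 (it is classified as U, it is in state Z1): it requires a signature.
By R14 (it carries flag Z, it is in category Y1): it satisfies condition Q1.
By R19 (it incurs a surcharge, it meets criterion A): it is routed via hub B.
By R28 (it meets criterion V1): it is held at customs.
By R33 (it satisfies condition Q1, it is fragile): it has attribute U1.
By R6 (it satisfies condition Y, it has attribute Q): it meets criterion E.
By R2 (it meets criterion E, it requires a signature): it is tagged B1.
By R15 (it is held at customs, it is tagged B1): it is oversized.
By R24 (it is oversized, it is routed via hub B): it meets criterion C1.
By R18 (it meets criterion C1): it is tracked.
By R23 (it is tracked, it is in category G1): it meets criterion L1.
By R31 (it meets criterion L1, it has attribute U1): it carries flag E1.
By R4 (it carries flag E1, it is fragile): it has attribute B.
By R21 (it has attribute B): it goes by ground.

Yes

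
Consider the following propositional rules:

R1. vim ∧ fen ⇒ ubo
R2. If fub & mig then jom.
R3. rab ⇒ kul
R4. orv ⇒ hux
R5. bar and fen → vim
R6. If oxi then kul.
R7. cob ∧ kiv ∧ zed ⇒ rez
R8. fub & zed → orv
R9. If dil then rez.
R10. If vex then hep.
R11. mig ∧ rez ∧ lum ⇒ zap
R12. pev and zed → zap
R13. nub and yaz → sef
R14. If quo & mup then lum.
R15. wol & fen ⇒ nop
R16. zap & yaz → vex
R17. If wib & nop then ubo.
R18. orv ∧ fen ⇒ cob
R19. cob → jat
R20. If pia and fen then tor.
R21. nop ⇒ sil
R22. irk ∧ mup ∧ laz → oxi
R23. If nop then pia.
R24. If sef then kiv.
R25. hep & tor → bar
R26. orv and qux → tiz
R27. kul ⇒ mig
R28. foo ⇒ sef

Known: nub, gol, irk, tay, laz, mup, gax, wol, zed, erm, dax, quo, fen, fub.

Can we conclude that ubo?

Forward chaining from the given facts derives: orv, lum, nop, cob, jat, sil, oxi, pia, hux, kul, tor, mig, jom.
Rules concluding ubo: R1 needs vim; R17 needs wib — none of these are established.

No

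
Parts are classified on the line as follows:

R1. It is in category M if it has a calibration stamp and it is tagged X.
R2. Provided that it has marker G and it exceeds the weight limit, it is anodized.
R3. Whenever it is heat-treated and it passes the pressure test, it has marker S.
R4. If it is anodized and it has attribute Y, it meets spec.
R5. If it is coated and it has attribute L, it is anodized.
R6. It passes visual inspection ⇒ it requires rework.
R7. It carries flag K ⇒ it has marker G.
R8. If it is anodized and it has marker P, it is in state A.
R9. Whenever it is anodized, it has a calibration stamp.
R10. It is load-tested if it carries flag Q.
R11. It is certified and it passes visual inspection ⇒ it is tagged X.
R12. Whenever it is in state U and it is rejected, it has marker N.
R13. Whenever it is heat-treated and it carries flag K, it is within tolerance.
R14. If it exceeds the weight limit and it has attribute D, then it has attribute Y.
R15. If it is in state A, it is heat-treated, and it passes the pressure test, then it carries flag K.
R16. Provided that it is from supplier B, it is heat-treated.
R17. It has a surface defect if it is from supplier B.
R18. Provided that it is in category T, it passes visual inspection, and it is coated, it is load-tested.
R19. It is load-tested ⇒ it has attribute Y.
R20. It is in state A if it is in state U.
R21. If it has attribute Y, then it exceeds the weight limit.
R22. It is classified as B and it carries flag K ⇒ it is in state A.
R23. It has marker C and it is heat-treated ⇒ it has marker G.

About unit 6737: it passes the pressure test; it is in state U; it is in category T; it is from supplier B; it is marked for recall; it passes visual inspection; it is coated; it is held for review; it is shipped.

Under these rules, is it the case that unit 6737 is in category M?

Forward chaining from the given facts derives: requires rework, is heat-treated, has a surface defect, is load-tested, has attribute Y, is in state A, exceeds the weight limit, has marker S, carries flag K, has marker G, is within tolerance, is anodized, meets spec, has a calibration stamp.
The only rule concluding "it is in category M" is R1, which needs "it is tagged X"; that is never established.

No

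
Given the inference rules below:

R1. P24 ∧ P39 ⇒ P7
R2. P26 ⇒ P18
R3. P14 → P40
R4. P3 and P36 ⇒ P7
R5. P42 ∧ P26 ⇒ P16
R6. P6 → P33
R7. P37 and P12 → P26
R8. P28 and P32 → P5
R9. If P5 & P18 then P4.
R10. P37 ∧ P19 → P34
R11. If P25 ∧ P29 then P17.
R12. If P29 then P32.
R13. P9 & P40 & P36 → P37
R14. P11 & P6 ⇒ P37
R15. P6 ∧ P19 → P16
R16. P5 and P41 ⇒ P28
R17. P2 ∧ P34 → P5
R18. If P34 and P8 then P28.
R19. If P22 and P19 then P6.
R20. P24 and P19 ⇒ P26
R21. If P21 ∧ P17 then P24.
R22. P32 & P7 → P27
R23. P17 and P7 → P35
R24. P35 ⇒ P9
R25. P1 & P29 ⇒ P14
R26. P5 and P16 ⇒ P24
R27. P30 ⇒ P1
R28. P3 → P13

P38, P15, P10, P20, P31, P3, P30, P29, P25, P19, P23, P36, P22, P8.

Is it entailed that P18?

P7  (by R4: P3, P36)
P17  (by R11: P25, P29)
P32  (by R12: P29)
P6  (by R19: P22, P19)
P35  (by R23: P17, P7)
P9  (by R24: P35)
P1  (by R27: P30)
P16  (by R15: P6, P19)
P14  (by R25: P1, P29)
P40  (by R3: P14)
P37  (by R13: P9, P40, P36)
P34  (by R10: P37, P19)
P28  (by R18: P34, P8)
P5  (by R8: P28, P32)
P24  (by R26: P5, P16)
P26  (by R20: P24, P19)
P18  (by R2: P26)

Yes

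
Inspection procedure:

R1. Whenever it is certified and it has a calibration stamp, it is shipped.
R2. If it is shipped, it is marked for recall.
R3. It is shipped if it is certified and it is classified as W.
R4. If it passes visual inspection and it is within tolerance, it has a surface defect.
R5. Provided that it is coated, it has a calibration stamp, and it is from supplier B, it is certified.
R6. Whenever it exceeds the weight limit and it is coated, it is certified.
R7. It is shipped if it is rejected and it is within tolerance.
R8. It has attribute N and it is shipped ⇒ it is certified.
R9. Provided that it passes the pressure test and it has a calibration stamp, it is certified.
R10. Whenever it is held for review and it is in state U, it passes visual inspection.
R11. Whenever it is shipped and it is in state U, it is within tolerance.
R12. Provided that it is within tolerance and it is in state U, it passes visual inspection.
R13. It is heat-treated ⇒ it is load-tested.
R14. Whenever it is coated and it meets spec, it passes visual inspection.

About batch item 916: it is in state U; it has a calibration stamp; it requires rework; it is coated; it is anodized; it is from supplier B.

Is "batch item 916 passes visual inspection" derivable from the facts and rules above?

By R5 (it is coated, it has a calibration stamp, it is from supplier B): it is certified.
By R1 (it is certified, it has a calibration stamp): it is shipped.
By R11 (it is shipped, it is in state U): it is within tolerance.
By R12 (it is within tolerance, it is in state U): it passes visual inspection.

Yes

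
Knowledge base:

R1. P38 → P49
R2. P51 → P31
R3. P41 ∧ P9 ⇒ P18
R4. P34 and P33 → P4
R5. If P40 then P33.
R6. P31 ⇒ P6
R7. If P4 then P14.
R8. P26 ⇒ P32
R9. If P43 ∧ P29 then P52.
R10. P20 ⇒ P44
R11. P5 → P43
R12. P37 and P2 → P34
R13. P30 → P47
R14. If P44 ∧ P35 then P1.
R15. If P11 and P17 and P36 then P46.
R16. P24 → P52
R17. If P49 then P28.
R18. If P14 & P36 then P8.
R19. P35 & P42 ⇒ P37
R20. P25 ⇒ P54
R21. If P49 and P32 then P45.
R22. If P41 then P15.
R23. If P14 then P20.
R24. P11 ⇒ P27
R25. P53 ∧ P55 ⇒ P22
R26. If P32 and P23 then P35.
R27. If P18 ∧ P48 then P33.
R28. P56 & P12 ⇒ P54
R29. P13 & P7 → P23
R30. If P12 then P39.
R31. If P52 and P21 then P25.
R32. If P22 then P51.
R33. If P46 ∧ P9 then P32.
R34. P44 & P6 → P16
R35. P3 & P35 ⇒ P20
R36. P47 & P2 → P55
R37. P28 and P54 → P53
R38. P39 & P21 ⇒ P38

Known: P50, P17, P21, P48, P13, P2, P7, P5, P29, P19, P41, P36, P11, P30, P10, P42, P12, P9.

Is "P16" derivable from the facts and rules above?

Yes

P18  (by R3: P41, P9)
P43  (by R11: P5)
P47  (by R13: P30)
P46  (by R15: P11, P17, P36)
P33  (by R27: P18, P48)
P23  (by R29: P13, P7)
P39  (by R30: P12)
P32  (by R33: P46, P9)
P55  (by R36: P47, P2)
P38  (by R38: P39, P21)
P49  (by R1: P38)
P52  (by R9: P43, P29)
P28  (by R17: P49)
P35  (by R26: P32, P23)
P25  (by R31: P52, P21)
P37  (by R19: P35, P42)
P54  (by R20: P25)
P53  (by R37: P28, P54)
P34  (by R12: P37, P2)
P22  (by R25: P53, P55)
P51  (by R32: P22)
P31  (by R2: P51)
P4  (by R4: P34, P33)
P6  (by R6: P31)
P14  (by R7: P4)
P20  (by R23: P14)
P44  (by R10: P20)
P16  (by R34: P44, P6)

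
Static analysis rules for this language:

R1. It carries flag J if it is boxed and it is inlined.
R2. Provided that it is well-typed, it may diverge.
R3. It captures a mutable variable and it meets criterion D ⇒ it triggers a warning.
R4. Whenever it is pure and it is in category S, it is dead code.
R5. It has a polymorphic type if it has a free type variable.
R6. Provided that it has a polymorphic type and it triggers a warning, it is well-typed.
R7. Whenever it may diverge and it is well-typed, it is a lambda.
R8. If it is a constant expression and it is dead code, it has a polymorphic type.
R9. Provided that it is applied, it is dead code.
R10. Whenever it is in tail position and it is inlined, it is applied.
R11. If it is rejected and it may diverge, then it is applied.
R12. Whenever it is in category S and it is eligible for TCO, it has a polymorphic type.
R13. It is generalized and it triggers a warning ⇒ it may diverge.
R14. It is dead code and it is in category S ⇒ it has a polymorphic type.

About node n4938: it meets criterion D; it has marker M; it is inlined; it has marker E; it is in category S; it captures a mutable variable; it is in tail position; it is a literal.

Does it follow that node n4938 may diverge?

By R3 (it captures a mutable variable, it meets criterion D): it triggers a warning.
By R10 (it is in tail position, it is inlined): it is applied.
By R9 (it is applied): it is dead code.
By R14 (it is dead code, it is in category S): it has a polymorphic type.
By R6 (it has a polymorphic type, it triggers a warning): it is well-typed.
By R2 (it is well-typed): it may diverge.

Yes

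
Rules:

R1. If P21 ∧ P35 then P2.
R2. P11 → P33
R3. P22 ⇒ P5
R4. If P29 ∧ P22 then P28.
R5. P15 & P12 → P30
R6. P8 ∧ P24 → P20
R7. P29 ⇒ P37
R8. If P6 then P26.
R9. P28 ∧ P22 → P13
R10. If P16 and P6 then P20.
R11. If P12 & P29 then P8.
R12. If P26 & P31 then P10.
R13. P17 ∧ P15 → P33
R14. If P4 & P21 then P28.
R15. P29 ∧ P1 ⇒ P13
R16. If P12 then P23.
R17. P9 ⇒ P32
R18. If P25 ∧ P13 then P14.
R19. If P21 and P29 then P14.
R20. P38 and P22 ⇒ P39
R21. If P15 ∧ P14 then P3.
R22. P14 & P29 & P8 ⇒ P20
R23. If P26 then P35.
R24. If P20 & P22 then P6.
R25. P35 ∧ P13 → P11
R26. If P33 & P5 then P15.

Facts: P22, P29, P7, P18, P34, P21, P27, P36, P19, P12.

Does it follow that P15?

P5  (by R3: P22)
P28  (by R4: P29, P22)
P13  (by R9: P28, P22)
P8  (by R11: P12, P29)
P14  (by R19: P21, P29)
P20  (by R22: P14, P29, P8)
P6  (by R24: P20, P22)
P26  (by R8: P6)
P35  (by R23: P26)
P11  (by R25: P35, P13)
P33  (by R2: P11)
P15  (by R26: P33, P5)

Yes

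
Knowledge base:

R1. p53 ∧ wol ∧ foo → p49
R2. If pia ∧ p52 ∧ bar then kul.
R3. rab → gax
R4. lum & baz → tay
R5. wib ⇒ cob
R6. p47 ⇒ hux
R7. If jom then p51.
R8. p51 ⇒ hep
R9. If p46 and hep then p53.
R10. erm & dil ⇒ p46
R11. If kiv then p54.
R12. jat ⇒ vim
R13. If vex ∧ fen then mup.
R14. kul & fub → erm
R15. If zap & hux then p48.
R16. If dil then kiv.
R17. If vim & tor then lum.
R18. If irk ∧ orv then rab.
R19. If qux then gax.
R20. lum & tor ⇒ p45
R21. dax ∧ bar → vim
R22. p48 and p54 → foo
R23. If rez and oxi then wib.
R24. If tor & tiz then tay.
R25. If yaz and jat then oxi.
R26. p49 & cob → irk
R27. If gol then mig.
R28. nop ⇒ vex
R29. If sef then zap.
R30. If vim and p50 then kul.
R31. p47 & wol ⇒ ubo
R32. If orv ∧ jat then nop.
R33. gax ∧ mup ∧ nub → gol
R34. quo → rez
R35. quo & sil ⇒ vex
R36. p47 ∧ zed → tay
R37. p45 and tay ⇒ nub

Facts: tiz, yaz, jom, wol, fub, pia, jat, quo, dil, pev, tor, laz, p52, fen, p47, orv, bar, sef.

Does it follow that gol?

Yes

kul  (by R2: pia, p52, bar)
hux  (by R6: p47)
p51  (by R7: jom)
hep  (by R8: p51)
vim  (by R12: jat)
erm  (by R14: kul, fub)
kiv  (by R16: dil)
lum  (by R17: vim, tor)
p45  (by R20: lum, tor)
tay  (by R24: tor, tiz)
oxi  (by R25: yaz, jat)
zap  (by R29: sef)
nop  (by R32: orv, jat)
rez  (by R34: quo)
nub  (by R37: p45, tay)
p46  (by R10: erm, dil)
p54  (by R11: kiv)
p48  (by R15: zap, hux)
foo  (by R22: p48, p54)
wib  (by R23: rez, oxi)
vex  (by R28: nop)
cob  (by R5: wib)
p53  (by R9: p46, hep)
mup  (by R13: vex, fen)
p49  (by R1: p53, wol, foo)
irk  (by R26: p49, cob)
rab  (by R18: irk, orv)
gax  (by R3: rab)
gol  (by R33: gax, mup, nub)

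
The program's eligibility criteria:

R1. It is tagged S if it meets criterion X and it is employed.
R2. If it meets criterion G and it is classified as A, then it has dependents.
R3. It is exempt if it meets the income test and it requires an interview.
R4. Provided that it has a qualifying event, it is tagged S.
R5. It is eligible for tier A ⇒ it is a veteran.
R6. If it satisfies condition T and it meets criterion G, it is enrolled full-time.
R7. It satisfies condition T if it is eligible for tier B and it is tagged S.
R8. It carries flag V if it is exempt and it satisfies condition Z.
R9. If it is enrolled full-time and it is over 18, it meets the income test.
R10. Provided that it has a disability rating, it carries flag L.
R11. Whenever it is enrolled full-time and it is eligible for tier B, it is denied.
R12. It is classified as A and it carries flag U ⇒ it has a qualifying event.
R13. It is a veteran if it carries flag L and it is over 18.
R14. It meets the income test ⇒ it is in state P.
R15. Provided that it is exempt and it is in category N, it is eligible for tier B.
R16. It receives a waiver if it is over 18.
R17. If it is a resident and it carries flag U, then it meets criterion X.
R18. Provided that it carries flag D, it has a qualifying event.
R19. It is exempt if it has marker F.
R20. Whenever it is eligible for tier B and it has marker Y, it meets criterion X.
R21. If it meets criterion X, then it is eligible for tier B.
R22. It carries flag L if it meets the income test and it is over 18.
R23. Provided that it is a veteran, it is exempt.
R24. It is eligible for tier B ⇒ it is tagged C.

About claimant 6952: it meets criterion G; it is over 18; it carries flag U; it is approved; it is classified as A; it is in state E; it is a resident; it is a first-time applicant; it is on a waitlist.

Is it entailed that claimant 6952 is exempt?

By R12 (it is classified as A, it carries flag U): it has a qualifying event.
By R17 (it is a resident, it carries flag U): it meets criterion X.
By R21 (it meets criterion X): it is eligible for tier B.
By R4 (it has a qualifying event): it is tagged S.
By R7 (it is eligible for tier B, it is tagged S): it satisfies condition T.
By R6 (it satisfies condition T, it meets criterion G): it is enrolled full-time.
By R9 (it is enrolled full-time, it is over 18): it meets the income test.
By R22 (it meets the income test, it is over 18): it carries flag L.
By R13 (it carries flag L, it is over 18): it is a veteran.
By R23 (it is a veteran): it is exempt.

Yes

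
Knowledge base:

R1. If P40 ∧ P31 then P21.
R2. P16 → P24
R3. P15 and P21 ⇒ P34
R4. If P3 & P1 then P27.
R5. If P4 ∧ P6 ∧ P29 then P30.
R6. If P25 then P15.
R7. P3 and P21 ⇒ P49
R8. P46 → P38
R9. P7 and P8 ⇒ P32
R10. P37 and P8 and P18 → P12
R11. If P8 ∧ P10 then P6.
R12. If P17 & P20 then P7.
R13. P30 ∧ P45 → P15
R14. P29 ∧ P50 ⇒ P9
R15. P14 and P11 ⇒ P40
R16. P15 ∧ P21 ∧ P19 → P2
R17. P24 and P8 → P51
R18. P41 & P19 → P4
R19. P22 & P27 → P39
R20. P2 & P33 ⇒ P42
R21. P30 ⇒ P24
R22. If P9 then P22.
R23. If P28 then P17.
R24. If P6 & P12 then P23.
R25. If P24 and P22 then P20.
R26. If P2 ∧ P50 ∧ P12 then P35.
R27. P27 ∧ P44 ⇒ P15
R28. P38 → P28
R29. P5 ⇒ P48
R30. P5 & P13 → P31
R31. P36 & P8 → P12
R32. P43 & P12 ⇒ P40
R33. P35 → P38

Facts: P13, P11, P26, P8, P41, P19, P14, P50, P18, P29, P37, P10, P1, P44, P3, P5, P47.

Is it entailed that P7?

Yes

P27  (by R4: P3, P1)
P12  (by R10: P37, P8, P18)
P6  (by R11: P8, P10)
P9  (by R14: P29, P50)
P40  (by R15: P14, P11)
P4  (by R18: P41, P19)
P22  (by R22: P9)
P15  (by R27: P27, P44)
P31  (by R30: P5, P13)
P21  (by R1: P40, P31)
P30  (by R5: P4, P6, P29)
P2  (by R16: P15, P21, P19)
P24  (by R21: P30)
P20  (by R25: P24, P22)
P35  (by R26: P2, P50, P12)
P38  (by R33: P35)
P28  (by R28: P38)
P17  (by R23: P28)
P7  (by R12: P17, P20)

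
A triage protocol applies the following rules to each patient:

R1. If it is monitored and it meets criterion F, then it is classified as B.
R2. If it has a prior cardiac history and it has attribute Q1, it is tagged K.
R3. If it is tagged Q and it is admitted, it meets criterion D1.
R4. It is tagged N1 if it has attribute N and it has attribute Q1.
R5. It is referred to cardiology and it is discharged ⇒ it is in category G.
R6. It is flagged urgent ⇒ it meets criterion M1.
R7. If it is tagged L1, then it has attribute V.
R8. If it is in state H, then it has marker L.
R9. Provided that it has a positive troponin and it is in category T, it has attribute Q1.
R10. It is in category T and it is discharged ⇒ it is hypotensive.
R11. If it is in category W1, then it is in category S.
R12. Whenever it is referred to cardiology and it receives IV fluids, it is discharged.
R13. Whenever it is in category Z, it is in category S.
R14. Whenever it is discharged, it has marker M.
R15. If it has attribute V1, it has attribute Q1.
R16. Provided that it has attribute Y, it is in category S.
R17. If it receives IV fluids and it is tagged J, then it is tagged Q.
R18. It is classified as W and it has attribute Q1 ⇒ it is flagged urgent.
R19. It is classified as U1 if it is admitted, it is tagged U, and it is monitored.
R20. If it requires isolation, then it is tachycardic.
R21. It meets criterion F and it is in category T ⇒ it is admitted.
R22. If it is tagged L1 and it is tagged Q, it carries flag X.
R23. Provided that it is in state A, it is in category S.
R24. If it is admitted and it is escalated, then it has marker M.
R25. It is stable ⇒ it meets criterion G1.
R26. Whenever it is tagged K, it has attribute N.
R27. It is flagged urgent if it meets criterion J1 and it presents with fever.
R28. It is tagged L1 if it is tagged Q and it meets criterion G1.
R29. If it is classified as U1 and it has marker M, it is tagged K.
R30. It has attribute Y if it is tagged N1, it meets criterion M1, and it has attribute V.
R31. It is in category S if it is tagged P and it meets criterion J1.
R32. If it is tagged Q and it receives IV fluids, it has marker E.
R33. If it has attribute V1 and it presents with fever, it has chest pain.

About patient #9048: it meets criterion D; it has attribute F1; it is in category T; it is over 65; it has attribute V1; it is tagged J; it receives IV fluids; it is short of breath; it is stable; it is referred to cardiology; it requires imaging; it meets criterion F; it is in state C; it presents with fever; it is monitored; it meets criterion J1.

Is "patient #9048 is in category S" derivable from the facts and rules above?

Forward chaining from the given facts derives: is classified as B, is discharged, has marker M, has attribute Q1, is tagged Q, is admitted, meets criterion G1, is flagged urgent, is tagged L1, has marker E, has chest pain, meets criterion D1, is in category G, meets criterion M1, has attribute V, is hypotensive, carries flag X.
Rules concluding "it is in category S": R11 needs "it is in category W1"; R13 needs "it is in category Z"; R16 needs "it has attribute Y"; R23 needs "it is in state A"; R31 needs "it is tagged P" — none of these are established.

No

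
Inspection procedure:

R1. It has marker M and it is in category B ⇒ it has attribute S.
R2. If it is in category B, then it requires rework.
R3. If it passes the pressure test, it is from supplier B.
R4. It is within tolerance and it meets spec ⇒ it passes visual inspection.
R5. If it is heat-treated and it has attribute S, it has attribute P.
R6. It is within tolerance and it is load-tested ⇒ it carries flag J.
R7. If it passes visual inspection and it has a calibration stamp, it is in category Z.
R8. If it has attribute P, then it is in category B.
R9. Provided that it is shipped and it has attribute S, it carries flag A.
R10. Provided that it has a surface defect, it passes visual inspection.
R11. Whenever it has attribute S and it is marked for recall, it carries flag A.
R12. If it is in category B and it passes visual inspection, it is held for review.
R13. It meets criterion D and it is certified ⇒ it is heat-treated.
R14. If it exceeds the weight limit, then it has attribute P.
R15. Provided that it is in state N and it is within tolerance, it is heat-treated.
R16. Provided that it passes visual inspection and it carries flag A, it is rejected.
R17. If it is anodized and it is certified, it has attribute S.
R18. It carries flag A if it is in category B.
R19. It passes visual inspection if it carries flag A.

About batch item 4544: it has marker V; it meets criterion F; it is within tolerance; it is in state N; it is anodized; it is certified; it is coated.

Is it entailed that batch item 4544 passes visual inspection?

By R15 (it is in state N, it is within tolerance): it is heat-treated.
By R17 (it is anodized, it is certified): it has attribute S.
By R5 (it is heat-treated, it has attribute S): it has attribute P.
By R8 (it has attribute P): it is in category B.
By R18 (it is in category B): it carries flag A.
By R19 (it carries flag A): it passes visual inspection.

Yes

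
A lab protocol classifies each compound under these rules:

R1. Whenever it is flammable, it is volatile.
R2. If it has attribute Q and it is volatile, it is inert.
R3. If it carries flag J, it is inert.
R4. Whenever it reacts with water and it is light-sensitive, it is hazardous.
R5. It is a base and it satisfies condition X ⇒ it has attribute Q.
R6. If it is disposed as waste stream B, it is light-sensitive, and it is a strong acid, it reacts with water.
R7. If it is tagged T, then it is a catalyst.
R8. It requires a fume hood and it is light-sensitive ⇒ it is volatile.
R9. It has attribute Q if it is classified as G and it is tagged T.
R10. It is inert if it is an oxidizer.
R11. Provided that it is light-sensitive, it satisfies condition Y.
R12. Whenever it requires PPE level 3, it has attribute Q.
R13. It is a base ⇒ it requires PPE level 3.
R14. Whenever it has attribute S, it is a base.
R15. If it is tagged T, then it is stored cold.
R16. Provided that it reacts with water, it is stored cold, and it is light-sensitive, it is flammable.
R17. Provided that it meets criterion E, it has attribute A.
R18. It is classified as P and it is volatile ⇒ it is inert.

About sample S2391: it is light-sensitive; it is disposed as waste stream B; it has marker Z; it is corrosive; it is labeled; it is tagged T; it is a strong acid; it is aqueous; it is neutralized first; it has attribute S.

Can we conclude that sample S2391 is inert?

By R6 (it is disposed as waste stream B, it is light-sensitive, it is a strong acid): it reacts with water.
By R14 (it has attribute S): it is a base.
By R15 (it is tagged T): it is stored cold.
By R16 (it reacts with water, it is stored cold, it is light-sensitive): it is flammable.
By R1 (it is flammable): it is volatile.
By R13 (it is a base): it requires PPE level 3.
By R12 (it requires PPE level 3): it has attribute Q.
By R2 (it has attribute Q, it is volatile): it is inert.

Yes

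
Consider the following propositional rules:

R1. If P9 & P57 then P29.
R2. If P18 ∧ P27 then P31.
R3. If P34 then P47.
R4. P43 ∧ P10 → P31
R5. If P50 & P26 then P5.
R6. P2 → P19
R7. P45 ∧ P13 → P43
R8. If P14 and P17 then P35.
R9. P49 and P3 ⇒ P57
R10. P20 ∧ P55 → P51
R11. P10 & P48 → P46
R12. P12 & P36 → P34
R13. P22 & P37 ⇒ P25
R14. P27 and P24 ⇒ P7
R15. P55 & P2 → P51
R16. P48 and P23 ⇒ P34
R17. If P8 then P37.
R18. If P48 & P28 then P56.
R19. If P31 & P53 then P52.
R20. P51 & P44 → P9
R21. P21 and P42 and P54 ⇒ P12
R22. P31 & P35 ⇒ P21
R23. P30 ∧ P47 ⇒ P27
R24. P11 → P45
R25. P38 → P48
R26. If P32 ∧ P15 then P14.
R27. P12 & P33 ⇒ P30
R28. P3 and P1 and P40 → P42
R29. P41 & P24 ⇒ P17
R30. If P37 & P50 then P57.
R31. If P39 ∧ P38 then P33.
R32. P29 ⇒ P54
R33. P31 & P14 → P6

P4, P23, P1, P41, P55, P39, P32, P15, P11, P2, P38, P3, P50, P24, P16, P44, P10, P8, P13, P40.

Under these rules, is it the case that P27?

Yes

P51  (by R15: P55, P2)
P37  (by R17: P8)
P9  (by R20: P51, P44)
P45  (by R24: P11)
P48  (by R25: P38)
P14  (by R26: P32, P15)
P42  (by R28: P3, P1, P40)
P17  (by R29: P41, P24)
P57  (by R30: P37, P50)
P33  (by R31: P39, P38)
P29  (by R1: P9, P57)
P43  (by R7: P45, P13)
P35  (by R8: P14, P17)
P34  (by R16: P48, P23)
P54  (by R32: P29)
P47  (by R3: P34)
P31  (by R4: P43, P10)
P21  (by R22: P31, P35)
P12  (by R21: P21, P42, P54)
P30  (by R27: P12, P33)
P27  (by R23: P30, P47)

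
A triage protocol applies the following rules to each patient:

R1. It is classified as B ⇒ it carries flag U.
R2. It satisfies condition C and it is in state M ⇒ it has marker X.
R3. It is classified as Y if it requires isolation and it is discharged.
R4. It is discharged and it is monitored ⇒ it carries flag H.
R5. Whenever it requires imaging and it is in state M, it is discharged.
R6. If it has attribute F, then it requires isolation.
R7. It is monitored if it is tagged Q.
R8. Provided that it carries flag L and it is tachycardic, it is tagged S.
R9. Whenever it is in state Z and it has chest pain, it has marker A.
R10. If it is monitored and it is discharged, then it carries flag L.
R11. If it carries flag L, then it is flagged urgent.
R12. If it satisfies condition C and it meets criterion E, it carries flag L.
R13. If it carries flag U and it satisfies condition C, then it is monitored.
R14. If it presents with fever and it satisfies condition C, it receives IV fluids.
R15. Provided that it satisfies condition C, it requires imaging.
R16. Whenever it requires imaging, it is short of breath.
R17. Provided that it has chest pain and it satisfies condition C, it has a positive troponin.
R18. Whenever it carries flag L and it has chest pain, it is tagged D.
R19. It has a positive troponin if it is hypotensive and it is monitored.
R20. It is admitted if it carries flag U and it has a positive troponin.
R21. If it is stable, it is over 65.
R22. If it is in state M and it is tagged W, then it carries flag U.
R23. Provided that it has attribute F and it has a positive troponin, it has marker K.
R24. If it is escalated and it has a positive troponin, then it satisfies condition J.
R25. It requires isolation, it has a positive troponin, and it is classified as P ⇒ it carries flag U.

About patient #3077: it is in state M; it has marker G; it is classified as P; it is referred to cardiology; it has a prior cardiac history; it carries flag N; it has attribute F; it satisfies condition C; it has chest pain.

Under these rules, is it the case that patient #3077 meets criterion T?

No

Forward chaining from the given facts derives: has marker X, requires isolation, requires imaging, is short of breath, has a positive troponin, has marker K, carries flag U, is discharged, is monitored, is admitted, is classified as Y, carries flag H, carries flag L, is flagged urgent, is tagged D.
No rule has "it meets criterion T" as its conclusion, and it is not among the given facts.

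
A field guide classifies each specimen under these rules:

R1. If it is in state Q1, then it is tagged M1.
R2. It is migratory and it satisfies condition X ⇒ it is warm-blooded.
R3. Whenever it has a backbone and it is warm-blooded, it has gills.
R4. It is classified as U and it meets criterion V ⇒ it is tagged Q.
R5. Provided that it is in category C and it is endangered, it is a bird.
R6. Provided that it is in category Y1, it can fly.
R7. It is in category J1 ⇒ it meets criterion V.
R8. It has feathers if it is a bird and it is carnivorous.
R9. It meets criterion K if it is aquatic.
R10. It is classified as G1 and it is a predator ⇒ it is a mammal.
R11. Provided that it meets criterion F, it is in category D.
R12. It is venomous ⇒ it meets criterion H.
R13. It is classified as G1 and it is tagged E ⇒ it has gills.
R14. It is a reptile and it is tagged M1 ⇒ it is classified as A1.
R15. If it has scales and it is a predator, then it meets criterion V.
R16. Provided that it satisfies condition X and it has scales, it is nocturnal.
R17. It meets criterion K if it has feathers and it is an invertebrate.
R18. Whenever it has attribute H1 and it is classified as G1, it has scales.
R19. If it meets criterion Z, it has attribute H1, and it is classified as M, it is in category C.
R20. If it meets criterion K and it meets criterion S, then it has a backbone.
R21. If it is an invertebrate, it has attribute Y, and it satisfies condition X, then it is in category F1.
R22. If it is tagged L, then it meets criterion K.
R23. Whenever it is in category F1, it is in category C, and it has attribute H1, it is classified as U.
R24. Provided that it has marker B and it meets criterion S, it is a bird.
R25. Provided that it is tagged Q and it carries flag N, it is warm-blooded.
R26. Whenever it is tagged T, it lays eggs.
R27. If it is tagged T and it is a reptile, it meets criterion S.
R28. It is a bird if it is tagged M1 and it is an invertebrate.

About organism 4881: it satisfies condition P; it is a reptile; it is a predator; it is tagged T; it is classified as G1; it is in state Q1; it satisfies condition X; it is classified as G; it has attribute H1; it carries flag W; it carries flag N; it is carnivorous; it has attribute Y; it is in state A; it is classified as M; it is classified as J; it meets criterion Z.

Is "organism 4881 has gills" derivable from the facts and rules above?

No

Forward chaining from the given facts derives: is tagged M1, is a mammal, is classified as A1, has scales, is in category C, lays eggs, meets criterion S, meets criterion V, is nocturnal.
Rules concluding "it has gills": R3 needs "it has a backbone"; R13 needs "it is tagged E" — none of these are established.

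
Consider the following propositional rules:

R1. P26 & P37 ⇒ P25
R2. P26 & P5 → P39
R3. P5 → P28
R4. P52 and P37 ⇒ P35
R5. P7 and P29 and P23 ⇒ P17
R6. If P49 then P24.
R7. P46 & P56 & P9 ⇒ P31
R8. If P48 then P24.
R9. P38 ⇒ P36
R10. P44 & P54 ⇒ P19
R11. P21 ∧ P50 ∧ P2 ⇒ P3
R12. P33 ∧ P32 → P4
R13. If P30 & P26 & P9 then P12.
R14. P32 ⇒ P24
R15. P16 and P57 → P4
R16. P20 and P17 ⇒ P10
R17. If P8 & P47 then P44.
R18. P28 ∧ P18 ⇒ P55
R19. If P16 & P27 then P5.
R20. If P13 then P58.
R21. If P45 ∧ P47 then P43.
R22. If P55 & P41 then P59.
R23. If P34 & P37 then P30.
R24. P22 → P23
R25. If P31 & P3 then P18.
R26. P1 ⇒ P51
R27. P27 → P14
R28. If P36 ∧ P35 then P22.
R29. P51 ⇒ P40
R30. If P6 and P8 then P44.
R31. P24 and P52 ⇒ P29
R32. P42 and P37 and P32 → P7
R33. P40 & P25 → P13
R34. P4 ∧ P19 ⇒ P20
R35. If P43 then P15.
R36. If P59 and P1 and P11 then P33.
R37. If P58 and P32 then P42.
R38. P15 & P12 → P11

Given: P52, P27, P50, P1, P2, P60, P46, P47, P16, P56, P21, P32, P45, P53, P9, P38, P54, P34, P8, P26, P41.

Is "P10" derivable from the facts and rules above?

No

Forward chaining from the given facts derives: P31, P36, P3, P24, P44, P5, P43, P18, P51, P14, P40, P29, P15, P39, P28, P19, P55, P59.
The only rule concluding P10 is R16, which needs P20; that is never established.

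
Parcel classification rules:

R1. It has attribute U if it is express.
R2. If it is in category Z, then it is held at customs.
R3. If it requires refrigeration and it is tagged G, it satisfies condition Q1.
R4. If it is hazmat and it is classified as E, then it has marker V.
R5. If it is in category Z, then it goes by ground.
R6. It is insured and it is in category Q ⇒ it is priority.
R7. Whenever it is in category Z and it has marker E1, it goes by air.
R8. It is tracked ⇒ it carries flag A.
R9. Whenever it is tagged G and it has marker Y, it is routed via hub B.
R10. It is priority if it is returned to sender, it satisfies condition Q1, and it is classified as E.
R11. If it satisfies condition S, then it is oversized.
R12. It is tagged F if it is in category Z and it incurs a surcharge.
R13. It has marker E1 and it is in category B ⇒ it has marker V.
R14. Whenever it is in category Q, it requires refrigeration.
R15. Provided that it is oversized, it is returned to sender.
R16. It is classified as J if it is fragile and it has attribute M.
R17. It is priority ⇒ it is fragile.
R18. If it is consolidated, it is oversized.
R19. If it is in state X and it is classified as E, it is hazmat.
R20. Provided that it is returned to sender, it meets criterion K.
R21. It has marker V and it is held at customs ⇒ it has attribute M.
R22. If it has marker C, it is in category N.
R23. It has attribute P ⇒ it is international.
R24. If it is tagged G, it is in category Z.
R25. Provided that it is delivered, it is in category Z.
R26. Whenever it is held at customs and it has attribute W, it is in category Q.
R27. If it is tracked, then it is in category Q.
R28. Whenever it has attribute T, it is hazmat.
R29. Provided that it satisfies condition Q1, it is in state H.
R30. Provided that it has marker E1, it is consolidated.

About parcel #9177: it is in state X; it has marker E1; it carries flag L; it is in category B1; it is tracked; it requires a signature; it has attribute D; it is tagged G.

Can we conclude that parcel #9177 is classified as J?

No

Forward chaining from the given facts derives: carries flag A, is in category Z, is in category Q, is consolidated, is held at customs, goes by ground, goes by air, requires refrigeration, is oversized, satisfies condition Q1, is returned to sender, meets criterion K, is in state H.
The only rule concluding "it is classified as J" is R16, which needs "it is fragile"; that is never established.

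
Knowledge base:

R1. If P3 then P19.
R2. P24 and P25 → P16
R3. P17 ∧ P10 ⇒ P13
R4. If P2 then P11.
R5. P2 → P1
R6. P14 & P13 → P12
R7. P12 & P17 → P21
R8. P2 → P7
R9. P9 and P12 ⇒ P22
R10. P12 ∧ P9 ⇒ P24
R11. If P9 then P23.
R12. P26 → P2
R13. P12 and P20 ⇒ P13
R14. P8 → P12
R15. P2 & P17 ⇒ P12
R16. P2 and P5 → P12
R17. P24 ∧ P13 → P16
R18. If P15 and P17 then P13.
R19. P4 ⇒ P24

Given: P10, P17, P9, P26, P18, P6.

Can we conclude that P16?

Yes

P13  (by R3: P17, P10)
P2  (by R12: P26)
P12  (by R15: P2, P17)
P24  (by R10: P12, P9)
P16  (by R17: P24, P13)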